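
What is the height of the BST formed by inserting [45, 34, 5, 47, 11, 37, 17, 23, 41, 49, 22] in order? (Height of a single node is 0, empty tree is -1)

Insertion order: [45, 34, 5, 47, 11, 37, 17, 23, 41, 49, 22]
Tree (level-order array): [45, 34, 47, 5, 37, None, 49, None, 11, None, 41, None, None, None, 17, None, None, None, 23, 22]
Compute height bottom-up (empty subtree = -1):
  height(22) = 1 + max(-1, -1) = 0
  height(23) = 1 + max(0, -1) = 1
  height(17) = 1 + max(-1, 1) = 2
  height(11) = 1 + max(-1, 2) = 3
  height(5) = 1 + max(-1, 3) = 4
  height(41) = 1 + max(-1, -1) = 0
  height(37) = 1 + max(-1, 0) = 1
  height(34) = 1 + max(4, 1) = 5
  height(49) = 1 + max(-1, -1) = 0
  height(47) = 1 + max(-1, 0) = 1
  height(45) = 1 + max(5, 1) = 6
Height = 6


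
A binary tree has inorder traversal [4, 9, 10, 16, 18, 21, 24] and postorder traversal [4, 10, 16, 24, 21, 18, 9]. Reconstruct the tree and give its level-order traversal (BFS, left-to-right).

Inorder:   [4, 9, 10, 16, 18, 21, 24]
Postorder: [4, 10, 16, 24, 21, 18, 9]
Algorithm: postorder visits root last, so walk postorder right-to-left;
each value is the root of the current inorder slice — split it at that
value, recurse on the right subtree first, then the left.
Recursive splits:
  root=9; inorder splits into left=[4], right=[10, 16, 18, 21, 24]
  root=18; inorder splits into left=[10, 16], right=[21, 24]
  root=21; inorder splits into left=[], right=[24]
  root=24; inorder splits into left=[], right=[]
  root=16; inorder splits into left=[10], right=[]
  root=10; inorder splits into left=[], right=[]
  root=4; inorder splits into left=[], right=[]
Reconstructed level-order: [9, 4, 18, 16, 21, 10, 24]


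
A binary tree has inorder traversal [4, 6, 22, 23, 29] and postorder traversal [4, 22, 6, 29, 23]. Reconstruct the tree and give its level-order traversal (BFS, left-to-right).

Inorder:   [4, 6, 22, 23, 29]
Postorder: [4, 22, 6, 29, 23]
Algorithm: postorder visits root last, so walk postorder right-to-left;
each value is the root of the current inorder slice — split it at that
value, recurse on the right subtree first, then the left.
Recursive splits:
  root=23; inorder splits into left=[4, 6, 22], right=[29]
  root=29; inorder splits into left=[], right=[]
  root=6; inorder splits into left=[4], right=[22]
  root=22; inorder splits into left=[], right=[]
  root=4; inorder splits into left=[], right=[]
Reconstructed level-order: [23, 6, 29, 4, 22]


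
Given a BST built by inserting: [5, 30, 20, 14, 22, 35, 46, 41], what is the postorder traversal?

Tree insertion order: [5, 30, 20, 14, 22, 35, 46, 41]
Tree (level-order array): [5, None, 30, 20, 35, 14, 22, None, 46, None, None, None, None, 41]
Postorder traversal: [14, 22, 20, 41, 46, 35, 30, 5]


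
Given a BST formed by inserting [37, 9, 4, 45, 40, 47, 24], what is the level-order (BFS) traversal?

Tree insertion order: [37, 9, 4, 45, 40, 47, 24]
Tree (level-order array): [37, 9, 45, 4, 24, 40, 47]
BFS from the root, enqueuing left then right child of each popped node:
  queue [37] -> pop 37, enqueue [9, 45], visited so far: [37]
  queue [9, 45] -> pop 9, enqueue [4, 24], visited so far: [37, 9]
  queue [45, 4, 24] -> pop 45, enqueue [40, 47], visited so far: [37, 9, 45]
  queue [4, 24, 40, 47] -> pop 4, enqueue [none], visited so far: [37, 9, 45, 4]
  queue [24, 40, 47] -> pop 24, enqueue [none], visited so far: [37, 9, 45, 4, 24]
  queue [40, 47] -> pop 40, enqueue [none], visited so far: [37, 9, 45, 4, 24, 40]
  queue [47] -> pop 47, enqueue [none], visited so far: [37, 9, 45, 4, 24, 40, 47]
Result: [37, 9, 45, 4, 24, 40, 47]


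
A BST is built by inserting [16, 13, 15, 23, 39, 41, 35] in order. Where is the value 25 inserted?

Starting tree (level order): [16, 13, 23, None, 15, None, 39, None, None, 35, 41]
Insertion path: 16 -> 23 -> 39 -> 35
Result: insert 25 as left child of 35
Final tree (level order): [16, 13, 23, None, 15, None, 39, None, None, 35, 41, 25]


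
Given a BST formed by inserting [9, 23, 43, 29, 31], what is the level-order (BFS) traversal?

Tree insertion order: [9, 23, 43, 29, 31]
Tree (level-order array): [9, None, 23, None, 43, 29, None, None, 31]
BFS from the root, enqueuing left then right child of each popped node:
  queue [9] -> pop 9, enqueue [23], visited so far: [9]
  queue [23] -> pop 23, enqueue [43], visited so far: [9, 23]
  queue [43] -> pop 43, enqueue [29], visited so far: [9, 23, 43]
  queue [29] -> pop 29, enqueue [31], visited so far: [9, 23, 43, 29]
  queue [31] -> pop 31, enqueue [none], visited so far: [9, 23, 43, 29, 31]
Result: [9, 23, 43, 29, 31]


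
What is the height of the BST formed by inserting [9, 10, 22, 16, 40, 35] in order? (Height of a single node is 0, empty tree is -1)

Insertion order: [9, 10, 22, 16, 40, 35]
Tree (level-order array): [9, None, 10, None, 22, 16, 40, None, None, 35]
Compute height bottom-up (empty subtree = -1):
  height(16) = 1 + max(-1, -1) = 0
  height(35) = 1 + max(-1, -1) = 0
  height(40) = 1 + max(0, -1) = 1
  height(22) = 1 + max(0, 1) = 2
  height(10) = 1 + max(-1, 2) = 3
  height(9) = 1 + max(-1, 3) = 4
Height = 4


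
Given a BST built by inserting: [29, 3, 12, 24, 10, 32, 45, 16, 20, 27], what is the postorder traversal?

Tree insertion order: [29, 3, 12, 24, 10, 32, 45, 16, 20, 27]
Tree (level-order array): [29, 3, 32, None, 12, None, 45, 10, 24, None, None, None, None, 16, 27, None, 20]
Postorder traversal: [10, 20, 16, 27, 24, 12, 3, 45, 32, 29]


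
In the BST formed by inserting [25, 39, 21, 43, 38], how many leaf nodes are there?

Tree built from: [25, 39, 21, 43, 38]
Tree (level-order array): [25, 21, 39, None, None, 38, 43]
Rule: A leaf has 0 children.
Per-node child counts:
  node 25: 2 child(ren)
  node 21: 0 child(ren)
  node 39: 2 child(ren)
  node 38: 0 child(ren)
  node 43: 0 child(ren)
Matching nodes: [21, 38, 43]
Count of leaf nodes: 3


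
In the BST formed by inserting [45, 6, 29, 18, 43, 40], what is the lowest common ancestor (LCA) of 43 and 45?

Tree insertion order: [45, 6, 29, 18, 43, 40]
Tree (level-order array): [45, 6, None, None, 29, 18, 43, None, None, 40]
In a BST, the LCA of p=43, q=45 is the first node v on the
root-to-leaf path with p <= v <= q (go left if both < v, right if both > v).
Walk from root:
  at 45: 43 <= 45 <= 45, this is the LCA
LCA = 45


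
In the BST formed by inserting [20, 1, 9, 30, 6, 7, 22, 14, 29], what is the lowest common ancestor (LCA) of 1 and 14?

Tree insertion order: [20, 1, 9, 30, 6, 7, 22, 14, 29]
Tree (level-order array): [20, 1, 30, None, 9, 22, None, 6, 14, None, 29, None, 7]
In a BST, the LCA of p=1, q=14 is the first node v on the
root-to-leaf path with p <= v <= q (go left if both < v, right if both > v).
Walk from root:
  at 20: both 1 and 14 < 20, go left
  at 1: 1 <= 1 <= 14, this is the LCA
LCA = 1


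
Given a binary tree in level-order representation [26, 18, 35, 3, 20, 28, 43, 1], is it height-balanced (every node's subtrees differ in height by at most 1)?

Tree (level-order array): [26, 18, 35, 3, 20, 28, 43, 1]
Definition: a tree is height-balanced if, at every node, |h(left) - h(right)| <= 1 (empty subtree has height -1).
Bottom-up per-node check:
  node 1: h_left=-1, h_right=-1, diff=0 [OK], height=0
  node 3: h_left=0, h_right=-1, diff=1 [OK], height=1
  node 20: h_left=-1, h_right=-1, diff=0 [OK], height=0
  node 18: h_left=1, h_right=0, diff=1 [OK], height=2
  node 28: h_left=-1, h_right=-1, diff=0 [OK], height=0
  node 43: h_left=-1, h_right=-1, diff=0 [OK], height=0
  node 35: h_left=0, h_right=0, diff=0 [OK], height=1
  node 26: h_left=2, h_right=1, diff=1 [OK], height=3
All nodes satisfy the balance condition.
Result: Balanced


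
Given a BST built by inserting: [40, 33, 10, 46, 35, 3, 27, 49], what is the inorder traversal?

Tree insertion order: [40, 33, 10, 46, 35, 3, 27, 49]
Tree (level-order array): [40, 33, 46, 10, 35, None, 49, 3, 27]
Inorder traversal: [3, 10, 27, 33, 35, 40, 46, 49]


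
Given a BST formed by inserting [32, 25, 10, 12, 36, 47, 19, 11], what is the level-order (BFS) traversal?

Tree insertion order: [32, 25, 10, 12, 36, 47, 19, 11]
Tree (level-order array): [32, 25, 36, 10, None, None, 47, None, 12, None, None, 11, 19]
BFS from the root, enqueuing left then right child of each popped node:
  queue [32] -> pop 32, enqueue [25, 36], visited so far: [32]
  queue [25, 36] -> pop 25, enqueue [10], visited so far: [32, 25]
  queue [36, 10] -> pop 36, enqueue [47], visited so far: [32, 25, 36]
  queue [10, 47] -> pop 10, enqueue [12], visited so far: [32, 25, 36, 10]
  queue [47, 12] -> pop 47, enqueue [none], visited so far: [32, 25, 36, 10, 47]
  queue [12] -> pop 12, enqueue [11, 19], visited so far: [32, 25, 36, 10, 47, 12]
  queue [11, 19] -> pop 11, enqueue [none], visited so far: [32, 25, 36, 10, 47, 12, 11]
  queue [19] -> pop 19, enqueue [none], visited so far: [32, 25, 36, 10, 47, 12, 11, 19]
Result: [32, 25, 36, 10, 47, 12, 11, 19]


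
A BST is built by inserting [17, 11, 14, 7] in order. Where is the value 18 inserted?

Starting tree (level order): [17, 11, None, 7, 14]
Insertion path: 17
Result: insert 18 as right child of 17
Final tree (level order): [17, 11, 18, 7, 14]


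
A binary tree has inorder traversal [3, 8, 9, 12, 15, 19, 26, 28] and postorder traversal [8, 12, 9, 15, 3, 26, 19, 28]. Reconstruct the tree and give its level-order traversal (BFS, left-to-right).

Inorder:   [3, 8, 9, 12, 15, 19, 26, 28]
Postorder: [8, 12, 9, 15, 3, 26, 19, 28]
Algorithm: postorder visits root last, so walk postorder right-to-left;
each value is the root of the current inorder slice — split it at that
value, recurse on the right subtree first, then the left.
Recursive splits:
  root=28; inorder splits into left=[3, 8, 9, 12, 15, 19, 26], right=[]
  root=19; inorder splits into left=[3, 8, 9, 12, 15], right=[26]
  root=26; inorder splits into left=[], right=[]
  root=3; inorder splits into left=[], right=[8, 9, 12, 15]
  root=15; inorder splits into left=[8, 9, 12], right=[]
  root=9; inorder splits into left=[8], right=[12]
  root=12; inorder splits into left=[], right=[]
  root=8; inorder splits into left=[], right=[]
Reconstructed level-order: [28, 19, 3, 26, 15, 9, 8, 12]


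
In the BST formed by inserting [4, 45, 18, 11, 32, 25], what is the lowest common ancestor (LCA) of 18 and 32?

Tree insertion order: [4, 45, 18, 11, 32, 25]
Tree (level-order array): [4, None, 45, 18, None, 11, 32, None, None, 25]
In a BST, the LCA of p=18, q=32 is the first node v on the
root-to-leaf path with p <= v <= q (go left if both < v, right if both > v).
Walk from root:
  at 4: both 18 and 32 > 4, go right
  at 45: both 18 and 32 < 45, go left
  at 18: 18 <= 18 <= 32, this is the LCA
LCA = 18


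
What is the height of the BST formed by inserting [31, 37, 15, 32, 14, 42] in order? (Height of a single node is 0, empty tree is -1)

Insertion order: [31, 37, 15, 32, 14, 42]
Tree (level-order array): [31, 15, 37, 14, None, 32, 42]
Compute height bottom-up (empty subtree = -1):
  height(14) = 1 + max(-1, -1) = 0
  height(15) = 1 + max(0, -1) = 1
  height(32) = 1 + max(-1, -1) = 0
  height(42) = 1 + max(-1, -1) = 0
  height(37) = 1 + max(0, 0) = 1
  height(31) = 1 + max(1, 1) = 2
Height = 2


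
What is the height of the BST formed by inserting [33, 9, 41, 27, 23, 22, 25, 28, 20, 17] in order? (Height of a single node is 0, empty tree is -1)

Insertion order: [33, 9, 41, 27, 23, 22, 25, 28, 20, 17]
Tree (level-order array): [33, 9, 41, None, 27, None, None, 23, 28, 22, 25, None, None, 20, None, None, None, 17]
Compute height bottom-up (empty subtree = -1):
  height(17) = 1 + max(-1, -1) = 0
  height(20) = 1 + max(0, -1) = 1
  height(22) = 1 + max(1, -1) = 2
  height(25) = 1 + max(-1, -1) = 0
  height(23) = 1 + max(2, 0) = 3
  height(28) = 1 + max(-1, -1) = 0
  height(27) = 1 + max(3, 0) = 4
  height(9) = 1 + max(-1, 4) = 5
  height(41) = 1 + max(-1, -1) = 0
  height(33) = 1 + max(5, 0) = 6
Height = 6


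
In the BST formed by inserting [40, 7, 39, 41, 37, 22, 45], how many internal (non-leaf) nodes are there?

Tree built from: [40, 7, 39, 41, 37, 22, 45]
Tree (level-order array): [40, 7, 41, None, 39, None, 45, 37, None, None, None, 22]
Rule: An internal node has at least one child.
Per-node child counts:
  node 40: 2 child(ren)
  node 7: 1 child(ren)
  node 39: 1 child(ren)
  node 37: 1 child(ren)
  node 22: 0 child(ren)
  node 41: 1 child(ren)
  node 45: 0 child(ren)
Matching nodes: [40, 7, 39, 37, 41]
Count of internal (non-leaf) nodes: 5


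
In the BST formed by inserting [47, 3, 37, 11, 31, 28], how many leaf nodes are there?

Tree built from: [47, 3, 37, 11, 31, 28]
Tree (level-order array): [47, 3, None, None, 37, 11, None, None, 31, 28]
Rule: A leaf has 0 children.
Per-node child counts:
  node 47: 1 child(ren)
  node 3: 1 child(ren)
  node 37: 1 child(ren)
  node 11: 1 child(ren)
  node 31: 1 child(ren)
  node 28: 0 child(ren)
Matching nodes: [28]
Count of leaf nodes: 1


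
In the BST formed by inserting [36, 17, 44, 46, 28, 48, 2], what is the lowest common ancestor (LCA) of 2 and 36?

Tree insertion order: [36, 17, 44, 46, 28, 48, 2]
Tree (level-order array): [36, 17, 44, 2, 28, None, 46, None, None, None, None, None, 48]
In a BST, the LCA of p=2, q=36 is the first node v on the
root-to-leaf path with p <= v <= q (go left if both < v, right if both > v).
Walk from root:
  at 36: 2 <= 36 <= 36, this is the LCA
LCA = 36


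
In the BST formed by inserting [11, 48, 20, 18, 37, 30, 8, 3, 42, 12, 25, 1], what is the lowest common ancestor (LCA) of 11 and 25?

Tree insertion order: [11, 48, 20, 18, 37, 30, 8, 3, 42, 12, 25, 1]
Tree (level-order array): [11, 8, 48, 3, None, 20, None, 1, None, 18, 37, None, None, 12, None, 30, 42, None, None, 25]
In a BST, the LCA of p=11, q=25 is the first node v on the
root-to-leaf path with p <= v <= q (go left if both < v, right if both > v).
Walk from root:
  at 11: 11 <= 11 <= 25, this is the LCA
LCA = 11


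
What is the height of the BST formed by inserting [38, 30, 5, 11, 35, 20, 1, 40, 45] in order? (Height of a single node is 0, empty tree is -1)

Insertion order: [38, 30, 5, 11, 35, 20, 1, 40, 45]
Tree (level-order array): [38, 30, 40, 5, 35, None, 45, 1, 11, None, None, None, None, None, None, None, 20]
Compute height bottom-up (empty subtree = -1):
  height(1) = 1 + max(-1, -1) = 0
  height(20) = 1 + max(-1, -1) = 0
  height(11) = 1 + max(-1, 0) = 1
  height(5) = 1 + max(0, 1) = 2
  height(35) = 1 + max(-1, -1) = 0
  height(30) = 1 + max(2, 0) = 3
  height(45) = 1 + max(-1, -1) = 0
  height(40) = 1 + max(-1, 0) = 1
  height(38) = 1 + max(3, 1) = 4
Height = 4


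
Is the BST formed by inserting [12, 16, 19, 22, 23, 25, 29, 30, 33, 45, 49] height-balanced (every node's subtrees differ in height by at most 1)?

Tree (level-order array): [12, None, 16, None, 19, None, 22, None, 23, None, 25, None, 29, None, 30, None, 33, None, 45, None, 49]
Definition: a tree is height-balanced if, at every node, |h(left) - h(right)| <= 1 (empty subtree has height -1).
Bottom-up per-node check:
  node 49: h_left=-1, h_right=-1, diff=0 [OK], height=0
  node 45: h_left=-1, h_right=0, diff=1 [OK], height=1
  node 33: h_left=-1, h_right=1, diff=2 [FAIL (|-1-1|=2 > 1)], height=2
  node 30: h_left=-1, h_right=2, diff=3 [FAIL (|-1-2|=3 > 1)], height=3
  node 29: h_left=-1, h_right=3, diff=4 [FAIL (|-1-3|=4 > 1)], height=4
  node 25: h_left=-1, h_right=4, diff=5 [FAIL (|-1-4|=5 > 1)], height=5
  node 23: h_left=-1, h_right=5, diff=6 [FAIL (|-1-5|=6 > 1)], height=6
  node 22: h_left=-1, h_right=6, diff=7 [FAIL (|-1-6|=7 > 1)], height=7
  node 19: h_left=-1, h_right=7, diff=8 [FAIL (|-1-7|=8 > 1)], height=8
  node 16: h_left=-1, h_right=8, diff=9 [FAIL (|-1-8|=9 > 1)], height=9
  node 12: h_left=-1, h_right=9, diff=10 [FAIL (|-1-9|=10 > 1)], height=10
Node 33 violates the condition: |-1 - 1| = 2 > 1.
Result: Not balanced


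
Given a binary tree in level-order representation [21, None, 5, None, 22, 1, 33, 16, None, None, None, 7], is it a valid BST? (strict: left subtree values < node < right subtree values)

Level-order array: [21, None, 5, None, 22, 1, 33, 16, None, None, None, 7]
Validate using subtree bounds (lo, hi): at each node, require lo < value < hi,
then recurse left with hi=value and right with lo=value.
Preorder trace (stopping at first violation):
  at node 21 with bounds (-inf, +inf): OK
  at node 5 with bounds (21, +inf): VIOLATION
Node 5 violates its bound: not (21 < 5 < +inf).
Result: Not a valid BST


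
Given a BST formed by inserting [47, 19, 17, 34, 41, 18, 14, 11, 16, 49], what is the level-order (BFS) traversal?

Tree insertion order: [47, 19, 17, 34, 41, 18, 14, 11, 16, 49]
Tree (level-order array): [47, 19, 49, 17, 34, None, None, 14, 18, None, 41, 11, 16]
BFS from the root, enqueuing left then right child of each popped node:
  queue [47] -> pop 47, enqueue [19, 49], visited so far: [47]
  queue [19, 49] -> pop 19, enqueue [17, 34], visited so far: [47, 19]
  queue [49, 17, 34] -> pop 49, enqueue [none], visited so far: [47, 19, 49]
  queue [17, 34] -> pop 17, enqueue [14, 18], visited so far: [47, 19, 49, 17]
  queue [34, 14, 18] -> pop 34, enqueue [41], visited so far: [47, 19, 49, 17, 34]
  queue [14, 18, 41] -> pop 14, enqueue [11, 16], visited so far: [47, 19, 49, 17, 34, 14]
  queue [18, 41, 11, 16] -> pop 18, enqueue [none], visited so far: [47, 19, 49, 17, 34, 14, 18]
  queue [41, 11, 16] -> pop 41, enqueue [none], visited so far: [47, 19, 49, 17, 34, 14, 18, 41]
  queue [11, 16] -> pop 11, enqueue [none], visited so far: [47, 19, 49, 17, 34, 14, 18, 41, 11]
  queue [16] -> pop 16, enqueue [none], visited so far: [47, 19, 49, 17, 34, 14, 18, 41, 11, 16]
Result: [47, 19, 49, 17, 34, 14, 18, 41, 11, 16]


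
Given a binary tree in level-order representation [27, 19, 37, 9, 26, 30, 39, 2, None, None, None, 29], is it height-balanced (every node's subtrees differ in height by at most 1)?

Tree (level-order array): [27, 19, 37, 9, 26, 30, 39, 2, None, None, None, 29]
Definition: a tree is height-balanced if, at every node, |h(left) - h(right)| <= 1 (empty subtree has height -1).
Bottom-up per-node check:
  node 2: h_left=-1, h_right=-1, diff=0 [OK], height=0
  node 9: h_left=0, h_right=-1, diff=1 [OK], height=1
  node 26: h_left=-1, h_right=-1, diff=0 [OK], height=0
  node 19: h_left=1, h_right=0, diff=1 [OK], height=2
  node 29: h_left=-1, h_right=-1, diff=0 [OK], height=0
  node 30: h_left=0, h_right=-1, diff=1 [OK], height=1
  node 39: h_left=-1, h_right=-1, diff=0 [OK], height=0
  node 37: h_left=1, h_right=0, diff=1 [OK], height=2
  node 27: h_left=2, h_right=2, diff=0 [OK], height=3
All nodes satisfy the balance condition.
Result: Balanced


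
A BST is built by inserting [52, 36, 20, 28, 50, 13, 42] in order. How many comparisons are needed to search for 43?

Search path for 43: 52 -> 36 -> 50 -> 42
Found: False
Comparisons: 4


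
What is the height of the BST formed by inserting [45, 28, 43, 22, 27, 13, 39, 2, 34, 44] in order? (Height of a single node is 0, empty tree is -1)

Insertion order: [45, 28, 43, 22, 27, 13, 39, 2, 34, 44]
Tree (level-order array): [45, 28, None, 22, 43, 13, 27, 39, 44, 2, None, None, None, 34]
Compute height bottom-up (empty subtree = -1):
  height(2) = 1 + max(-1, -1) = 0
  height(13) = 1 + max(0, -1) = 1
  height(27) = 1 + max(-1, -1) = 0
  height(22) = 1 + max(1, 0) = 2
  height(34) = 1 + max(-1, -1) = 0
  height(39) = 1 + max(0, -1) = 1
  height(44) = 1 + max(-1, -1) = 0
  height(43) = 1 + max(1, 0) = 2
  height(28) = 1 + max(2, 2) = 3
  height(45) = 1 + max(3, -1) = 4
Height = 4


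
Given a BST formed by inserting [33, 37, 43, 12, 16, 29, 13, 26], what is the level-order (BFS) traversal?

Tree insertion order: [33, 37, 43, 12, 16, 29, 13, 26]
Tree (level-order array): [33, 12, 37, None, 16, None, 43, 13, 29, None, None, None, None, 26]
BFS from the root, enqueuing left then right child of each popped node:
  queue [33] -> pop 33, enqueue [12, 37], visited so far: [33]
  queue [12, 37] -> pop 12, enqueue [16], visited so far: [33, 12]
  queue [37, 16] -> pop 37, enqueue [43], visited so far: [33, 12, 37]
  queue [16, 43] -> pop 16, enqueue [13, 29], visited so far: [33, 12, 37, 16]
  queue [43, 13, 29] -> pop 43, enqueue [none], visited so far: [33, 12, 37, 16, 43]
  queue [13, 29] -> pop 13, enqueue [none], visited so far: [33, 12, 37, 16, 43, 13]
  queue [29] -> pop 29, enqueue [26], visited so far: [33, 12, 37, 16, 43, 13, 29]
  queue [26] -> pop 26, enqueue [none], visited so far: [33, 12, 37, 16, 43, 13, 29, 26]
Result: [33, 12, 37, 16, 43, 13, 29, 26]


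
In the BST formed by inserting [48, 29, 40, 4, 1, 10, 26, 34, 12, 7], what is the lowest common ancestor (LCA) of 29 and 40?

Tree insertion order: [48, 29, 40, 4, 1, 10, 26, 34, 12, 7]
Tree (level-order array): [48, 29, None, 4, 40, 1, 10, 34, None, None, None, 7, 26, None, None, None, None, 12]
In a BST, the LCA of p=29, q=40 is the first node v on the
root-to-leaf path with p <= v <= q (go left if both < v, right if both > v).
Walk from root:
  at 48: both 29 and 40 < 48, go left
  at 29: 29 <= 29 <= 40, this is the LCA
LCA = 29


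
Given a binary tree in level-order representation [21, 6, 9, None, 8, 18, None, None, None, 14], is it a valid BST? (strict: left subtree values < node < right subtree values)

Level-order array: [21, 6, 9, None, 8, 18, None, None, None, 14]
Validate using subtree bounds (lo, hi): at each node, require lo < value < hi,
then recurse left with hi=value and right with lo=value.
Preorder trace (stopping at first violation):
  at node 21 with bounds (-inf, +inf): OK
  at node 6 with bounds (-inf, 21): OK
  at node 8 with bounds (6, 21): OK
  at node 9 with bounds (21, +inf): VIOLATION
Node 9 violates its bound: not (21 < 9 < +inf).
Result: Not a valid BST


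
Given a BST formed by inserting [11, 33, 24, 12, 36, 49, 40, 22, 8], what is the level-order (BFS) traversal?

Tree insertion order: [11, 33, 24, 12, 36, 49, 40, 22, 8]
Tree (level-order array): [11, 8, 33, None, None, 24, 36, 12, None, None, 49, None, 22, 40]
BFS from the root, enqueuing left then right child of each popped node:
  queue [11] -> pop 11, enqueue [8, 33], visited so far: [11]
  queue [8, 33] -> pop 8, enqueue [none], visited so far: [11, 8]
  queue [33] -> pop 33, enqueue [24, 36], visited so far: [11, 8, 33]
  queue [24, 36] -> pop 24, enqueue [12], visited so far: [11, 8, 33, 24]
  queue [36, 12] -> pop 36, enqueue [49], visited so far: [11, 8, 33, 24, 36]
  queue [12, 49] -> pop 12, enqueue [22], visited so far: [11, 8, 33, 24, 36, 12]
  queue [49, 22] -> pop 49, enqueue [40], visited so far: [11, 8, 33, 24, 36, 12, 49]
  queue [22, 40] -> pop 22, enqueue [none], visited so far: [11, 8, 33, 24, 36, 12, 49, 22]
  queue [40] -> pop 40, enqueue [none], visited so far: [11, 8, 33, 24, 36, 12, 49, 22, 40]
Result: [11, 8, 33, 24, 36, 12, 49, 22, 40]


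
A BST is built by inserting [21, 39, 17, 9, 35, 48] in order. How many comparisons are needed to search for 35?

Search path for 35: 21 -> 39 -> 35
Found: True
Comparisons: 3


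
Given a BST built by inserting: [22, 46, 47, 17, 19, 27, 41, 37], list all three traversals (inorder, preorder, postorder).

Tree insertion order: [22, 46, 47, 17, 19, 27, 41, 37]
Tree (level-order array): [22, 17, 46, None, 19, 27, 47, None, None, None, 41, None, None, 37]
Inorder (L, root, R): [17, 19, 22, 27, 37, 41, 46, 47]
Preorder (root, L, R): [22, 17, 19, 46, 27, 41, 37, 47]
Postorder (L, R, root): [19, 17, 37, 41, 27, 47, 46, 22]


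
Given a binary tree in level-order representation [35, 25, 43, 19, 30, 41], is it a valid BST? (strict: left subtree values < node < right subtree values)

Level-order array: [35, 25, 43, 19, 30, 41]
Validate using subtree bounds (lo, hi): at each node, require lo < value < hi,
then recurse left with hi=value and right with lo=value.
Preorder trace (stopping at first violation):
  at node 35 with bounds (-inf, +inf): OK
  at node 25 with bounds (-inf, 35): OK
  at node 19 with bounds (-inf, 25): OK
  at node 30 with bounds (25, 35): OK
  at node 43 with bounds (35, +inf): OK
  at node 41 with bounds (35, 43): OK
No violation found at any node.
Result: Valid BST


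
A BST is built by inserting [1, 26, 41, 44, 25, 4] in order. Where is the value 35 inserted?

Starting tree (level order): [1, None, 26, 25, 41, 4, None, None, 44]
Insertion path: 1 -> 26 -> 41
Result: insert 35 as left child of 41
Final tree (level order): [1, None, 26, 25, 41, 4, None, 35, 44]


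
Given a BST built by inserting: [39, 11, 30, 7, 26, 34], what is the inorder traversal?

Tree insertion order: [39, 11, 30, 7, 26, 34]
Tree (level-order array): [39, 11, None, 7, 30, None, None, 26, 34]
Inorder traversal: [7, 11, 26, 30, 34, 39]


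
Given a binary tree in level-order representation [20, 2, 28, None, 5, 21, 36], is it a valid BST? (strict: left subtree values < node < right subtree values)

Level-order array: [20, 2, 28, None, 5, 21, 36]
Validate using subtree bounds (lo, hi): at each node, require lo < value < hi,
then recurse left with hi=value and right with lo=value.
Preorder trace (stopping at first violation):
  at node 20 with bounds (-inf, +inf): OK
  at node 2 with bounds (-inf, 20): OK
  at node 5 with bounds (2, 20): OK
  at node 28 with bounds (20, +inf): OK
  at node 21 with bounds (20, 28): OK
  at node 36 with bounds (28, +inf): OK
No violation found at any node.
Result: Valid BST


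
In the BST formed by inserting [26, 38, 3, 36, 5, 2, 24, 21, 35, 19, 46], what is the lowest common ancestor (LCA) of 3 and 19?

Tree insertion order: [26, 38, 3, 36, 5, 2, 24, 21, 35, 19, 46]
Tree (level-order array): [26, 3, 38, 2, 5, 36, 46, None, None, None, 24, 35, None, None, None, 21, None, None, None, 19]
In a BST, the LCA of p=3, q=19 is the first node v on the
root-to-leaf path with p <= v <= q (go left if both < v, right if both > v).
Walk from root:
  at 26: both 3 and 19 < 26, go left
  at 3: 3 <= 3 <= 19, this is the LCA
LCA = 3


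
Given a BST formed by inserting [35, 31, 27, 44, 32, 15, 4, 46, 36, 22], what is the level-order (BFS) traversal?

Tree insertion order: [35, 31, 27, 44, 32, 15, 4, 46, 36, 22]
Tree (level-order array): [35, 31, 44, 27, 32, 36, 46, 15, None, None, None, None, None, None, None, 4, 22]
BFS from the root, enqueuing left then right child of each popped node:
  queue [35] -> pop 35, enqueue [31, 44], visited so far: [35]
  queue [31, 44] -> pop 31, enqueue [27, 32], visited so far: [35, 31]
  queue [44, 27, 32] -> pop 44, enqueue [36, 46], visited so far: [35, 31, 44]
  queue [27, 32, 36, 46] -> pop 27, enqueue [15], visited so far: [35, 31, 44, 27]
  queue [32, 36, 46, 15] -> pop 32, enqueue [none], visited so far: [35, 31, 44, 27, 32]
  queue [36, 46, 15] -> pop 36, enqueue [none], visited so far: [35, 31, 44, 27, 32, 36]
  queue [46, 15] -> pop 46, enqueue [none], visited so far: [35, 31, 44, 27, 32, 36, 46]
  queue [15] -> pop 15, enqueue [4, 22], visited so far: [35, 31, 44, 27, 32, 36, 46, 15]
  queue [4, 22] -> pop 4, enqueue [none], visited so far: [35, 31, 44, 27, 32, 36, 46, 15, 4]
  queue [22] -> pop 22, enqueue [none], visited so far: [35, 31, 44, 27, 32, 36, 46, 15, 4, 22]
Result: [35, 31, 44, 27, 32, 36, 46, 15, 4, 22]


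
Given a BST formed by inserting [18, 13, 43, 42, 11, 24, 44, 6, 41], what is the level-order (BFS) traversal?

Tree insertion order: [18, 13, 43, 42, 11, 24, 44, 6, 41]
Tree (level-order array): [18, 13, 43, 11, None, 42, 44, 6, None, 24, None, None, None, None, None, None, 41]
BFS from the root, enqueuing left then right child of each popped node:
  queue [18] -> pop 18, enqueue [13, 43], visited so far: [18]
  queue [13, 43] -> pop 13, enqueue [11], visited so far: [18, 13]
  queue [43, 11] -> pop 43, enqueue [42, 44], visited so far: [18, 13, 43]
  queue [11, 42, 44] -> pop 11, enqueue [6], visited so far: [18, 13, 43, 11]
  queue [42, 44, 6] -> pop 42, enqueue [24], visited so far: [18, 13, 43, 11, 42]
  queue [44, 6, 24] -> pop 44, enqueue [none], visited so far: [18, 13, 43, 11, 42, 44]
  queue [6, 24] -> pop 6, enqueue [none], visited so far: [18, 13, 43, 11, 42, 44, 6]
  queue [24] -> pop 24, enqueue [41], visited so far: [18, 13, 43, 11, 42, 44, 6, 24]
  queue [41] -> pop 41, enqueue [none], visited so far: [18, 13, 43, 11, 42, 44, 6, 24, 41]
Result: [18, 13, 43, 11, 42, 44, 6, 24, 41]


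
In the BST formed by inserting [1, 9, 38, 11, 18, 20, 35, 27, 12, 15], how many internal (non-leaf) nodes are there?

Tree built from: [1, 9, 38, 11, 18, 20, 35, 27, 12, 15]
Tree (level-order array): [1, None, 9, None, 38, 11, None, None, 18, 12, 20, None, 15, None, 35, None, None, 27]
Rule: An internal node has at least one child.
Per-node child counts:
  node 1: 1 child(ren)
  node 9: 1 child(ren)
  node 38: 1 child(ren)
  node 11: 1 child(ren)
  node 18: 2 child(ren)
  node 12: 1 child(ren)
  node 15: 0 child(ren)
  node 20: 1 child(ren)
  node 35: 1 child(ren)
  node 27: 0 child(ren)
Matching nodes: [1, 9, 38, 11, 18, 12, 20, 35]
Count of internal (non-leaf) nodes: 8


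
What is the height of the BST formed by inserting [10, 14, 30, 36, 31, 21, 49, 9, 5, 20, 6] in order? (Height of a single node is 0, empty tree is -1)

Insertion order: [10, 14, 30, 36, 31, 21, 49, 9, 5, 20, 6]
Tree (level-order array): [10, 9, 14, 5, None, None, 30, None, 6, 21, 36, None, None, 20, None, 31, 49]
Compute height bottom-up (empty subtree = -1):
  height(6) = 1 + max(-1, -1) = 0
  height(5) = 1 + max(-1, 0) = 1
  height(9) = 1 + max(1, -1) = 2
  height(20) = 1 + max(-1, -1) = 0
  height(21) = 1 + max(0, -1) = 1
  height(31) = 1 + max(-1, -1) = 0
  height(49) = 1 + max(-1, -1) = 0
  height(36) = 1 + max(0, 0) = 1
  height(30) = 1 + max(1, 1) = 2
  height(14) = 1 + max(-1, 2) = 3
  height(10) = 1 + max(2, 3) = 4
Height = 4


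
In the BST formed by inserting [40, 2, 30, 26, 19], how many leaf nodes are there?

Tree built from: [40, 2, 30, 26, 19]
Tree (level-order array): [40, 2, None, None, 30, 26, None, 19]
Rule: A leaf has 0 children.
Per-node child counts:
  node 40: 1 child(ren)
  node 2: 1 child(ren)
  node 30: 1 child(ren)
  node 26: 1 child(ren)
  node 19: 0 child(ren)
Matching nodes: [19]
Count of leaf nodes: 1


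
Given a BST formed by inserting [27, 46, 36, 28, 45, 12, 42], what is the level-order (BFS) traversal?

Tree insertion order: [27, 46, 36, 28, 45, 12, 42]
Tree (level-order array): [27, 12, 46, None, None, 36, None, 28, 45, None, None, 42]
BFS from the root, enqueuing left then right child of each popped node:
  queue [27] -> pop 27, enqueue [12, 46], visited so far: [27]
  queue [12, 46] -> pop 12, enqueue [none], visited so far: [27, 12]
  queue [46] -> pop 46, enqueue [36], visited so far: [27, 12, 46]
  queue [36] -> pop 36, enqueue [28, 45], visited so far: [27, 12, 46, 36]
  queue [28, 45] -> pop 28, enqueue [none], visited so far: [27, 12, 46, 36, 28]
  queue [45] -> pop 45, enqueue [42], visited so far: [27, 12, 46, 36, 28, 45]
  queue [42] -> pop 42, enqueue [none], visited so far: [27, 12, 46, 36, 28, 45, 42]
Result: [27, 12, 46, 36, 28, 45, 42]


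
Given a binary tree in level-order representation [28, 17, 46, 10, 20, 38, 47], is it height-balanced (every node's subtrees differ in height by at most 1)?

Tree (level-order array): [28, 17, 46, 10, 20, 38, 47]
Definition: a tree is height-balanced if, at every node, |h(left) - h(right)| <= 1 (empty subtree has height -1).
Bottom-up per-node check:
  node 10: h_left=-1, h_right=-1, diff=0 [OK], height=0
  node 20: h_left=-1, h_right=-1, diff=0 [OK], height=0
  node 17: h_left=0, h_right=0, diff=0 [OK], height=1
  node 38: h_left=-1, h_right=-1, diff=0 [OK], height=0
  node 47: h_left=-1, h_right=-1, diff=0 [OK], height=0
  node 46: h_left=0, h_right=0, diff=0 [OK], height=1
  node 28: h_left=1, h_right=1, diff=0 [OK], height=2
All nodes satisfy the balance condition.
Result: Balanced


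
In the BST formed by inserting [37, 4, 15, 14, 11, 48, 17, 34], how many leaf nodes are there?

Tree built from: [37, 4, 15, 14, 11, 48, 17, 34]
Tree (level-order array): [37, 4, 48, None, 15, None, None, 14, 17, 11, None, None, 34]
Rule: A leaf has 0 children.
Per-node child counts:
  node 37: 2 child(ren)
  node 4: 1 child(ren)
  node 15: 2 child(ren)
  node 14: 1 child(ren)
  node 11: 0 child(ren)
  node 17: 1 child(ren)
  node 34: 0 child(ren)
  node 48: 0 child(ren)
Matching nodes: [11, 34, 48]
Count of leaf nodes: 3


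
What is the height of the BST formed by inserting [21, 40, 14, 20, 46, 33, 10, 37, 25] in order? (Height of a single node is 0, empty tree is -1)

Insertion order: [21, 40, 14, 20, 46, 33, 10, 37, 25]
Tree (level-order array): [21, 14, 40, 10, 20, 33, 46, None, None, None, None, 25, 37]
Compute height bottom-up (empty subtree = -1):
  height(10) = 1 + max(-1, -1) = 0
  height(20) = 1 + max(-1, -1) = 0
  height(14) = 1 + max(0, 0) = 1
  height(25) = 1 + max(-1, -1) = 0
  height(37) = 1 + max(-1, -1) = 0
  height(33) = 1 + max(0, 0) = 1
  height(46) = 1 + max(-1, -1) = 0
  height(40) = 1 + max(1, 0) = 2
  height(21) = 1 + max(1, 2) = 3
Height = 3


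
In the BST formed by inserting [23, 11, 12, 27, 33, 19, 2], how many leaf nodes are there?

Tree built from: [23, 11, 12, 27, 33, 19, 2]
Tree (level-order array): [23, 11, 27, 2, 12, None, 33, None, None, None, 19]
Rule: A leaf has 0 children.
Per-node child counts:
  node 23: 2 child(ren)
  node 11: 2 child(ren)
  node 2: 0 child(ren)
  node 12: 1 child(ren)
  node 19: 0 child(ren)
  node 27: 1 child(ren)
  node 33: 0 child(ren)
Matching nodes: [2, 19, 33]
Count of leaf nodes: 3


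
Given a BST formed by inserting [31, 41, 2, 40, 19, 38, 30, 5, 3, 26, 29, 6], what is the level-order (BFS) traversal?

Tree insertion order: [31, 41, 2, 40, 19, 38, 30, 5, 3, 26, 29, 6]
Tree (level-order array): [31, 2, 41, None, 19, 40, None, 5, 30, 38, None, 3, 6, 26, None, None, None, None, None, None, None, None, 29]
BFS from the root, enqueuing left then right child of each popped node:
  queue [31] -> pop 31, enqueue [2, 41], visited so far: [31]
  queue [2, 41] -> pop 2, enqueue [19], visited so far: [31, 2]
  queue [41, 19] -> pop 41, enqueue [40], visited so far: [31, 2, 41]
  queue [19, 40] -> pop 19, enqueue [5, 30], visited so far: [31, 2, 41, 19]
  queue [40, 5, 30] -> pop 40, enqueue [38], visited so far: [31, 2, 41, 19, 40]
  queue [5, 30, 38] -> pop 5, enqueue [3, 6], visited so far: [31, 2, 41, 19, 40, 5]
  queue [30, 38, 3, 6] -> pop 30, enqueue [26], visited so far: [31, 2, 41, 19, 40, 5, 30]
  queue [38, 3, 6, 26] -> pop 38, enqueue [none], visited so far: [31, 2, 41, 19, 40, 5, 30, 38]
  queue [3, 6, 26] -> pop 3, enqueue [none], visited so far: [31, 2, 41, 19, 40, 5, 30, 38, 3]
  queue [6, 26] -> pop 6, enqueue [none], visited so far: [31, 2, 41, 19, 40, 5, 30, 38, 3, 6]
  queue [26] -> pop 26, enqueue [29], visited so far: [31, 2, 41, 19, 40, 5, 30, 38, 3, 6, 26]
  queue [29] -> pop 29, enqueue [none], visited so far: [31, 2, 41, 19, 40, 5, 30, 38, 3, 6, 26, 29]
Result: [31, 2, 41, 19, 40, 5, 30, 38, 3, 6, 26, 29]


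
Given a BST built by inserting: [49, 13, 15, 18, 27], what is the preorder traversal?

Tree insertion order: [49, 13, 15, 18, 27]
Tree (level-order array): [49, 13, None, None, 15, None, 18, None, 27]
Preorder traversal: [49, 13, 15, 18, 27]


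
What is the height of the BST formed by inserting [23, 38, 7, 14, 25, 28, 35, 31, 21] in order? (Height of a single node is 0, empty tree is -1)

Insertion order: [23, 38, 7, 14, 25, 28, 35, 31, 21]
Tree (level-order array): [23, 7, 38, None, 14, 25, None, None, 21, None, 28, None, None, None, 35, 31]
Compute height bottom-up (empty subtree = -1):
  height(21) = 1 + max(-1, -1) = 0
  height(14) = 1 + max(-1, 0) = 1
  height(7) = 1 + max(-1, 1) = 2
  height(31) = 1 + max(-1, -1) = 0
  height(35) = 1 + max(0, -1) = 1
  height(28) = 1 + max(-1, 1) = 2
  height(25) = 1 + max(-1, 2) = 3
  height(38) = 1 + max(3, -1) = 4
  height(23) = 1 + max(2, 4) = 5
Height = 5


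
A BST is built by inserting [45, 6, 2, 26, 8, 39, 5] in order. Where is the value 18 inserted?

Starting tree (level order): [45, 6, None, 2, 26, None, 5, 8, 39]
Insertion path: 45 -> 6 -> 26 -> 8
Result: insert 18 as right child of 8
Final tree (level order): [45, 6, None, 2, 26, None, 5, 8, 39, None, None, None, 18]


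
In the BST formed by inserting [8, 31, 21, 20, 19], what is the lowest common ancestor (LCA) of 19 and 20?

Tree insertion order: [8, 31, 21, 20, 19]
Tree (level-order array): [8, None, 31, 21, None, 20, None, 19]
In a BST, the LCA of p=19, q=20 is the first node v on the
root-to-leaf path with p <= v <= q (go left if both < v, right if both > v).
Walk from root:
  at 8: both 19 and 20 > 8, go right
  at 31: both 19 and 20 < 31, go left
  at 21: both 19 and 20 < 21, go left
  at 20: 19 <= 20 <= 20, this is the LCA
LCA = 20


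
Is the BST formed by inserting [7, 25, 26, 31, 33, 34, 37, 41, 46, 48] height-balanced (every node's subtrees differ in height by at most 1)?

Tree (level-order array): [7, None, 25, None, 26, None, 31, None, 33, None, 34, None, 37, None, 41, None, 46, None, 48]
Definition: a tree is height-balanced if, at every node, |h(left) - h(right)| <= 1 (empty subtree has height -1).
Bottom-up per-node check:
  node 48: h_left=-1, h_right=-1, diff=0 [OK], height=0
  node 46: h_left=-1, h_right=0, diff=1 [OK], height=1
  node 41: h_left=-1, h_right=1, diff=2 [FAIL (|-1-1|=2 > 1)], height=2
  node 37: h_left=-1, h_right=2, diff=3 [FAIL (|-1-2|=3 > 1)], height=3
  node 34: h_left=-1, h_right=3, diff=4 [FAIL (|-1-3|=4 > 1)], height=4
  node 33: h_left=-1, h_right=4, diff=5 [FAIL (|-1-4|=5 > 1)], height=5
  node 31: h_left=-1, h_right=5, diff=6 [FAIL (|-1-5|=6 > 1)], height=6
  node 26: h_left=-1, h_right=6, diff=7 [FAIL (|-1-6|=7 > 1)], height=7
  node 25: h_left=-1, h_right=7, diff=8 [FAIL (|-1-7|=8 > 1)], height=8
  node 7: h_left=-1, h_right=8, diff=9 [FAIL (|-1-8|=9 > 1)], height=9
Node 41 violates the condition: |-1 - 1| = 2 > 1.
Result: Not balanced


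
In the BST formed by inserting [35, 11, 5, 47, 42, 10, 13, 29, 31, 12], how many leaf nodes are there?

Tree built from: [35, 11, 5, 47, 42, 10, 13, 29, 31, 12]
Tree (level-order array): [35, 11, 47, 5, 13, 42, None, None, 10, 12, 29, None, None, None, None, None, None, None, 31]
Rule: A leaf has 0 children.
Per-node child counts:
  node 35: 2 child(ren)
  node 11: 2 child(ren)
  node 5: 1 child(ren)
  node 10: 0 child(ren)
  node 13: 2 child(ren)
  node 12: 0 child(ren)
  node 29: 1 child(ren)
  node 31: 0 child(ren)
  node 47: 1 child(ren)
  node 42: 0 child(ren)
Matching nodes: [10, 12, 31, 42]
Count of leaf nodes: 4


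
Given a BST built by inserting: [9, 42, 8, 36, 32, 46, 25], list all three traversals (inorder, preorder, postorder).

Tree insertion order: [9, 42, 8, 36, 32, 46, 25]
Tree (level-order array): [9, 8, 42, None, None, 36, 46, 32, None, None, None, 25]
Inorder (L, root, R): [8, 9, 25, 32, 36, 42, 46]
Preorder (root, L, R): [9, 8, 42, 36, 32, 25, 46]
Postorder (L, R, root): [8, 25, 32, 36, 46, 42, 9]


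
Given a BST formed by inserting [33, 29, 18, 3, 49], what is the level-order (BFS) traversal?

Tree insertion order: [33, 29, 18, 3, 49]
Tree (level-order array): [33, 29, 49, 18, None, None, None, 3]
BFS from the root, enqueuing left then right child of each popped node:
  queue [33] -> pop 33, enqueue [29, 49], visited so far: [33]
  queue [29, 49] -> pop 29, enqueue [18], visited so far: [33, 29]
  queue [49, 18] -> pop 49, enqueue [none], visited so far: [33, 29, 49]
  queue [18] -> pop 18, enqueue [3], visited so far: [33, 29, 49, 18]
  queue [3] -> pop 3, enqueue [none], visited so far: [33, 29, 49, 18, 3]
Result: [33, 29, 49, 18, 3]


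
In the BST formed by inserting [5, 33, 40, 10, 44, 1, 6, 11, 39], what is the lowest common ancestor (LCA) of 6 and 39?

Tree insertion order: [5, 33, 40, 10, 44, 1, 6, 11, 39]
Tree (level-order array): [5, 1, 33, None, None, 10, 40, 6, 11, 39, 44]
In a BST, the LCA of p=6, q=39 is the first node v on the
root-to-leaf path with p <= v <= q (go left if both < v, right if both > v).
Walk from root:
  at 5: both 6 and 39 > 5, go right
  at 33: 6 <= 33 <= 39, this is the LCA
LCA = 33


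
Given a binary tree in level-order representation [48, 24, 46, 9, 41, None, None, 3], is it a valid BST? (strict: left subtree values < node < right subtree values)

Level-order array: [48, 24, 46, 9, 41, None, None, 3]
Validate using subtree bounds (lo, hi): at each node, require lo < value < hi,
then recurse left with hi=value and right with lo=value.
Preorder trace (stopping at first violation):
  at node 48 with bounds (-inf, +inf): OK
  at node 24 with bounds (-inf, 48): OK
  at node 9 with bounds (-inf, 24): OK
  at node 3 with bounds (-inf, 9): OK
  at node 41 with bounds (24, 48): OK
  at node 46 with bounds (48, +inf): VIOLATION
Node 46 violates its bound: not (48 < 46 < +inf).
Result: Not a valid BST
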